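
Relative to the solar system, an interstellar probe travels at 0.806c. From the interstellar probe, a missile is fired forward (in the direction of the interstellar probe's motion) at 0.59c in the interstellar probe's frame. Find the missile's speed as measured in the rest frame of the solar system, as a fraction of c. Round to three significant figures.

0.946c

In units of c, u = (u' + v)/(1 + u'v) with u' = 0.59 and v = 0.806.
Numerator: 0.59 + 0.806 = 1.396. Denominator: 1 + (0.59)(0.806) = 1.47554.
u = 1.396/1.47554 = 0.94609, so the speed is 0.946c.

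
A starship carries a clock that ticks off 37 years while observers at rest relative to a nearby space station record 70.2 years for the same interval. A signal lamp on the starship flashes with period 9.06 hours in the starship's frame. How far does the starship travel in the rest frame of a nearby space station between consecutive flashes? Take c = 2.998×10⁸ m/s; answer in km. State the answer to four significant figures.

1.577×10^10 km

γ = Δt/Δτ = 70.2/37 = 1.8973.
β = √(1 − 1/γ²) = 0.84983. Lab-frame period = γτ = 1.8973×9.06 hours = 17.19 hours. Distance = βc × γτ = 0.84983 × 2.998×10⁸ m/s × 61884 s = 1.5767×10^13 m = 1.577×10^10 km.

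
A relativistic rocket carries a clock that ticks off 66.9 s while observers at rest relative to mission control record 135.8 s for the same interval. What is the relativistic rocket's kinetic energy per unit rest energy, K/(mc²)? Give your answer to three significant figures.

1.03

The time-dilation ratio gives γ = 135.8/66.9 = 2.0299.
Since K = (γ−1)mc², K/(mc²) = 2.0299 − 1 = 1.03.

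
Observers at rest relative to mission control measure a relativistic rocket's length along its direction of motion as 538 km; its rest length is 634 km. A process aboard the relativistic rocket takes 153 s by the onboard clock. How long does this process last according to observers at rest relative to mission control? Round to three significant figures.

γ = L₀/L = 634/538 = 1.17844.
The same γ dilates the second interval: 1.17844 × 153 s = 180 s.

180 s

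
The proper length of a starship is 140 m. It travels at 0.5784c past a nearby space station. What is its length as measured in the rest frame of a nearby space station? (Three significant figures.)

114 m

Lorentz factor: γ = (1 − 0.33454656)^(−1/2) = 1.2259.
Along the direction of motion the measured length is L₀/γ = 140/1.2259 = 114 m.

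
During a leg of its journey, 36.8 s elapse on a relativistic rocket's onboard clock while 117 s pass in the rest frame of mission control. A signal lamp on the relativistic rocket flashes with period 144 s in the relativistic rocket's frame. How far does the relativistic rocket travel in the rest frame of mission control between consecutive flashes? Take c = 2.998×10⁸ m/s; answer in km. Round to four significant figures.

1.303×10^8 km

From Δt = γΔτ: γ = 117/36.8 = 3.17935.
β = √(1 − 1/γ²) = 0.94925. Lab-frame period = γτ = 3.17935×144 s = 457.83 s. Distance = βc × γτ = 0.94925 × 2.998×10⁸ m/s × 457.83 s = 1.3029×10^11 m = 1.303×10^8 km.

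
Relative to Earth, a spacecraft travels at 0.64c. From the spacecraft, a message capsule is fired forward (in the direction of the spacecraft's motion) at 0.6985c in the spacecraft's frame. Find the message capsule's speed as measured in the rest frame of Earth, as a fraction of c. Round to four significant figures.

In units of c, u = (u' + v)/(1 + u'v) with u' = 0.6985 and v = 0.64.
Numerator: 0.6985 + 0.64 = 1.3385. Denominator: 1 + (0.6985)(0.64) = 1.44704.
u = 1.3385/1.44704 = 0.92499, so the speed is 0.9250c.

0.9250c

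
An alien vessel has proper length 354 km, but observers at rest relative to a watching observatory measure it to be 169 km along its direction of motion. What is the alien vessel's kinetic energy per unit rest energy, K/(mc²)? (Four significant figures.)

From L = L₀/γ: γ = 354/169 = 2.09467.
K/(mc²) = γ − 1 = 2.09467 − 1 = 1.095.

1.095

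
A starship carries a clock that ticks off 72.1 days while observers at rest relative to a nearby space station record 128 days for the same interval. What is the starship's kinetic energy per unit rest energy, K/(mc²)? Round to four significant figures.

0.7753

γ = Δt/Δτ = 128/72.1 = 1.77531.
Since K = (γ−1)mc², K/(mc²) = 1.77531 − 1 = 0.7753.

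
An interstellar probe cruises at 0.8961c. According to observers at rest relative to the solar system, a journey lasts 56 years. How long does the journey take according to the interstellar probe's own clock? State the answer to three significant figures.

24.9 years

γ = 1/√(1 − β²) = 1/√(1 − 0.80299521) = 1/√0.19700479 = 1/0.443852 = 2.253.
The moving clock records proper time: Δτ = Δt/γ = 56/2.253 = 24.9 years.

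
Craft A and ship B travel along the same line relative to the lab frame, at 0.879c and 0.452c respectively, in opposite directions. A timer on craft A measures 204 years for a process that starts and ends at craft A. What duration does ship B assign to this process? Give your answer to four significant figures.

Transform craft A's velocity into ship B's frame: (0.879 + 0.452)/(1 + 0.879·0.452) = 1.331/1.397308, so the relative speed is 0.95255c.
At |u| = 0.95255c, γ = (1 − 0.907352)^(−1/2) = 3.2854.
Craft A's interval is proper; time dilation gives Δt_B = γΔτ = 3.2854 × 204 years = 670.2 years.

670.2 years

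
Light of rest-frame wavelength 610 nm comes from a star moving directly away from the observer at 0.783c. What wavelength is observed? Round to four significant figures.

Relativistic Doppler for wavelength: λ_obs = λ_src · √((1+β)/(1−β)).
With β = 0.783: factor = √(1.783/0.217) = 2.8665.
λ_obs = 610 × 2.8665 = 1749 nm.

1749 nm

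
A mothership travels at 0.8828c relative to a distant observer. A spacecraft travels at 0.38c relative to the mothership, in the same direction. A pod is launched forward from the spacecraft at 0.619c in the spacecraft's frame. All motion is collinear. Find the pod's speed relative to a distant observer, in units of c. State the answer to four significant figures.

Apply u = (u'+v)/(1+u'v) twice. Pod in the mothership frame: (0.619+0.38)/(1+0.619·0.38) = 0.999/1.23522 = 0.80876c.
That velocity, transformed to the rest frame of a distant observer: (0.80876+0.8828)/(1+0.80876·0.8828) = 1.69156/1.713973328 = 0.98692c.

0.9869c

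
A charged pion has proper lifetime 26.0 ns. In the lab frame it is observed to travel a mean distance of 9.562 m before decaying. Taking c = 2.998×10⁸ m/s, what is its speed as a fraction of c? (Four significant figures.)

Lab distance = (lab lifetime)·v = γτ·βc, so βγ = d/(cτ) = 9.562/(2.998×10⁸ × 2.600×10^-8) = 1.2267.
With βγ = 1.2267: γ² = 1 + (βγ)² = 2.50479, and β = (βγ)/γ = 1.2267/1.58265 = 0.7751.

0.7751c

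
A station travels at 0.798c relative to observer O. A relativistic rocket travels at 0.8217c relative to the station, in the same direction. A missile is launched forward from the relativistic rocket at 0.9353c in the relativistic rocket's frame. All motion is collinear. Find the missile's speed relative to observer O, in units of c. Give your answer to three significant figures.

Compose velocities in two stages. Stage 1 (into S'): u₁ = (0.9353+0.8217)/(1+0.9353×0.8217) = 0.99348.
Stage 2 (into S): u = (0.99348+0.798)/(1+0.99348×0.798) = 0.99927, so the speed is 0.999c.

0.999c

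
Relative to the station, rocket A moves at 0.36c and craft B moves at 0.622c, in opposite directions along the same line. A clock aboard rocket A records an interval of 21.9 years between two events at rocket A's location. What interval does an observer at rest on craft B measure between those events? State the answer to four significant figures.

The velocity of rocket A relative to craft B is (0.36 + 0.622)c / (1 + 0.36×0.622) = 0.80234c; relative speed 0.80234c.
At |u| = 0.80234c, γ = (1 − 0.643749)^(−1/2) = 1.6754.
Rocket A's interval is proper; time dilation gives Δt_B = γΔτ = 1.6754 × 21.9 years = 36.69 years.

36.69 years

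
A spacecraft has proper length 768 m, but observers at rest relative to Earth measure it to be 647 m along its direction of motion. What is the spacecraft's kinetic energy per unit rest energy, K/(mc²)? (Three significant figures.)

From L = L₀/γ: γ = 768/647 = 1.18702.
K/(mc²) = γ − 1 = 1.18702 − 1 = 0.187.

0.187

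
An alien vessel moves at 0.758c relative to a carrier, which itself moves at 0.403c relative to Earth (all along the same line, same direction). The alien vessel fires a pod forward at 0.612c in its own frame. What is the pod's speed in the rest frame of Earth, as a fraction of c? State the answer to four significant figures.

0.9722c

First combine the pod and alien vessel (S''→S'): u₁ = (0.612 + 0.758)/(1 + 0.612×0.758) = 1.37/1.463896 = 0.93586.
Then combine with the carrier (S'→S): u = (0.93586 + 0.403)/(1 + 0.93586×0.403) = 1.33886/1.37715158 = 0.9722.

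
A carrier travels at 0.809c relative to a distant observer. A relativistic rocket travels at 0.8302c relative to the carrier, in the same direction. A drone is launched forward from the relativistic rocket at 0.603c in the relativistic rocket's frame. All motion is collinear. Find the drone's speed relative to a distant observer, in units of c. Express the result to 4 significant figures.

First combine the drone and relativistic rocket (S''→S'): u₁ = (0.603 + 0.8302)/(1 + 0.603×0.8302) = 1.4332/1.5006106 = 0.95508.
Then combine with the carrier (S'→S): u = (0.95508 + 0.809)/(1 + 0.95508×0.809) = 1.76408/1.77265972 = 0.99516.

0.9952c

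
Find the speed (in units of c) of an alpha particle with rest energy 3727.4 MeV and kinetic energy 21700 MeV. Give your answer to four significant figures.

0.9892c

γ = 1 + K/(mc²) = 1 + 21700/3727.4 = 6.8218.
β = √(1 − 1/γ²) = √(1 − 0.0214883) = √0.9785117 = 0.9892.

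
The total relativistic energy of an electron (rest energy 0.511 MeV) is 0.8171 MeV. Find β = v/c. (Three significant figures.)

0.780

γ = E/(mc²) = 0.8171/0.511 = 1.599.
β = √(1 − 1/γ²) = √(1 − 0.391114) = √0.608886 = 0.780.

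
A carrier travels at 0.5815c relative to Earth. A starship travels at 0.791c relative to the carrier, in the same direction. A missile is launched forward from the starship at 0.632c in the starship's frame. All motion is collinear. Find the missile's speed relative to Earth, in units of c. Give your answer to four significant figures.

Apply u = (u'+v)/(1+u'v) twice. Missile in the carrier frame: (0.632+0.791)/(1+0.632·0.791) = 1.423/1.499912 = 0.94872c.
That velocity, transformed to the rest frame of Earth: (0.94872+0.5815)/(1+0.94872·0.5815) = 1.53022/1.55168068 = 0.98617c.

0.9862c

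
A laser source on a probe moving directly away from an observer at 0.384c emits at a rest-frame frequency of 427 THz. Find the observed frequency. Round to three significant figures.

Relativistic Doppler (source moving away): f_obs = f_src · √((1−β)/(1+β)).
With β = 0.384: factor = √(0.616/1.384) = 0.66715.
f_obs = 427 × 0.66715 = 285 THz.

285 THz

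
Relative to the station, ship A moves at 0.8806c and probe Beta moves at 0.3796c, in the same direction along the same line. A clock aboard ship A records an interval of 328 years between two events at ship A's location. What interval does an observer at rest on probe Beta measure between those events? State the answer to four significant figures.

Transform ship A's velocity into probe Beta's frame: (0.8806 − 0.3796)/(1 − 0.8806·0.3796) = 0.501/0.66572424, so the relative speed is 0.75256c.
γ for this relative speed: γ = 1/√(1 − 0.566347) = 1.5185.
The clock on ship A records proper time, so probe Beta measures Δt = γΔτ = 1.5185 × 328 = 498.1 years.

498.1 years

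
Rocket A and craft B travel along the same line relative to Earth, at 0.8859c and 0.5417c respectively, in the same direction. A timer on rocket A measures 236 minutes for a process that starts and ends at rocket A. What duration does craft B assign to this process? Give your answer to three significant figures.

315 minutes

Transform rocket A's velocity into craft B's frame: (0.8859 − 0.5417)/(1 − 0.8859·0.5417) = 0.3442/0.52010797, so the relative speed is 0.66179c.
γ for this relative speed: γ = 1/√(1 − 0.437966) = 1.3339.
The clock on rocket A records proper time, so craft B measures Δt = γΔτ = 1.3339 × 236 = 315 minutes.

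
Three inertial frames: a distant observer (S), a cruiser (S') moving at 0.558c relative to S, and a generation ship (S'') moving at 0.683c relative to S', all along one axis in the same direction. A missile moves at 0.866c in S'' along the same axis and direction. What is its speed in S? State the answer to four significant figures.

0.9924c

Apply u = (u'+v)/(1+u'v) twice. Missile in the cruiser frame: (0.866+0.683)/(1+0.866·0.683) = 1.549/1.591478 = 0.97331c.
That velocity, transformed to the rest frame of a distant observer: (0.97331+0.558)/(1+0.97331·0.558) = 1.53131/1.54310698 = 0.99236c.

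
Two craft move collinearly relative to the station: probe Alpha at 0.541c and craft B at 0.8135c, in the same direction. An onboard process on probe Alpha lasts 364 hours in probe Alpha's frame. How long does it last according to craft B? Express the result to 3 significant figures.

417 hours

Transform probe Alpha's velocity into craft B's frame: (0.541 − 0.8135)/(1 − 0.541·0.8135) = −0.2725/0.5598965, so the relative speed is 0.4867c.
γ for this relative speed: γ = 1/√(1 − 0.236877) = 1.1447.
Probe Alpha's interval is proper; time dilation gives Δt_B = γΔτ = 1.1447 × 364 hours = 417 hours.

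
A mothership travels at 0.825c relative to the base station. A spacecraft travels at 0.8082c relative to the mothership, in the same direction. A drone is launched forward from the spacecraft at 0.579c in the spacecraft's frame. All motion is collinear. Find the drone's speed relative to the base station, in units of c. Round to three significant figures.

0.995c

Compose velocities in two stages. Stage 1 (into S'): u₁ = (0.579+0.8082)/(1+0.579×0.8082) = 0.94499.
Stage 2 (into S): u = (0.94499+0.825)/(1+0.94499×0.825) = 0.99459, so the speed is 0.995c.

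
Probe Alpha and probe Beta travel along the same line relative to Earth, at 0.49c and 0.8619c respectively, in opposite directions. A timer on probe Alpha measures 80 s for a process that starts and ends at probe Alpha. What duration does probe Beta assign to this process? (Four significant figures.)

257.4 s

The velocity of probe Alpha relative to probe Beta is (0.49 + 0.8619)c / (1 + 0.49×0.8619) = 0.95048c; relative speed 0.95048c.
At |u| = 0.95048c, γ = (1 − 0.903412)^(−1/2) = 3.2176.
The clock on probe Alpha records proper time, so probe Beta measures Δt = γΔτ = 3.2176 × 80 = 257.4 s.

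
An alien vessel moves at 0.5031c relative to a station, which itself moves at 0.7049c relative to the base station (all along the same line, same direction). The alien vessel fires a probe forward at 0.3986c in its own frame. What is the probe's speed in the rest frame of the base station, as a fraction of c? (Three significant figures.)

0.952c

Compose velocities in two stages. Stage 1 (into S'): u₁ = (0.3986+0.5031)/(1+0.3986×0.5031) = 0.75108.
Stage 2 (into S): u = (0.75108+0.7049)/(1+0.75108×0.7049) = 0.95197, so the speed is 0.952c.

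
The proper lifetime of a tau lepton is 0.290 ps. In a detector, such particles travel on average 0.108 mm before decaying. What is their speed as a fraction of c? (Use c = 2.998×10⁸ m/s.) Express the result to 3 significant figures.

Lab distance = (lab lifetime)·v = γτ·βc, so βγ = d/(cτ) = 1.080×10^-4/(2.998×10⁸ × 2.900×10^-13) = 1.2422.
With βγ = 1.2422: γ² = 1 + (βγ)² = 2.54306, and β = (βγ)/γ = 1.2422/1.5947 = 0.779.

0.779c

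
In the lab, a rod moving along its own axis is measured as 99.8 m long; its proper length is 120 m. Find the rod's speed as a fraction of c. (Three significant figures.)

Length contraction gives γ = L₀/L = 120/99.8 = 1.2024.
β = √(1 − 1/γ²) = √0.308325 = 0.555.

0.555c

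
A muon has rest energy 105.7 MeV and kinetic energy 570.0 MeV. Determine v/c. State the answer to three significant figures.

0.988

K = (γ−1)mc², so γ = 1 + 570.0/105.7 = 6.3926.
Then v/c = √(1 − γ⁻²) = √(1 − 0.0244706) = √0.9755294 = 0.988.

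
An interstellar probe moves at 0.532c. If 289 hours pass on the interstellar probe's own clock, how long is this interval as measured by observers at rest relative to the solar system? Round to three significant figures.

341 hours

γ = 1/√(1 − β²) = 1/√(1 − 0.283024) = 1/√0.716976 = 1/0.846744 = 1.181.
The onboard clock measures proper time, so the interval in the rest frame of the solar system is dilated: Δt = γ·Δτ = 1.181 × 289 hours = 341 hours.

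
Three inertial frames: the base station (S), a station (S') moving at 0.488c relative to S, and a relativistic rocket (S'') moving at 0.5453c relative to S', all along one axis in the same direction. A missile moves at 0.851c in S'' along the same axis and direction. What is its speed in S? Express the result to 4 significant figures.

0.9838c

First combine the missile and relativistic rocket (S''→S'): u₁ = (0.851 + 0.5453)/(1 + 0.851×0.5453) = 1.3963/1.4640503 = 0.95372.
Then combine with the station (S'→S): u = (0.95372 + 0.488)/(1 + 0.95372×0.488) = 1.44172/1.46541536 = 0.98383.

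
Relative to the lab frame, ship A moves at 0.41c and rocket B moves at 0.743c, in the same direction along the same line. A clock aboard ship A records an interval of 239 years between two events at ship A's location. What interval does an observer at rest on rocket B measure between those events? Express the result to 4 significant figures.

Speed of ship A in rocket B's frame: u = (v_A − v_B)/(1 − v_A v_B/c²) = (0.41 − 0.743)/(1 − 0.41×0.743) = −0.333/0.69537 = −0.47888; |u| = 0.47888c.
At |u| = 0.47888c, γ = (1 − 0.229326)^(−1/2) = 1.1391.
The clock on ship A records proper time, so rocket B measures Δt = γΔτ = 1.1391 × 239 = 272.2 years.

272.2 years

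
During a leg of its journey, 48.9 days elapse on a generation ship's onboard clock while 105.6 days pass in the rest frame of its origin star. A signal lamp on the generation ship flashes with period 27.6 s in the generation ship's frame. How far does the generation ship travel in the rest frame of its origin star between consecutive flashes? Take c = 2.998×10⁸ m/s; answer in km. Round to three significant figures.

γ = Δt/Δτ = 105.6/48.9 = 2.15951.
β = √(1 − 1/γ²) = 0.88632. Lab-frame period = γτ = 2.15951×27.6 s = 59.602 s. Distance = βc × γτ = 0.88632 × 2.998×10⁸ m/s × 59.602 s = 1.5837×10^10 m = 1.58×10^7 km.

1.58×10^7 km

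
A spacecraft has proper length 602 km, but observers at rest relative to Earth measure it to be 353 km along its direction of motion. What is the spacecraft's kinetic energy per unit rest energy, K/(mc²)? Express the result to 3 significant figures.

From L = L₀/γ: γ = 602/353 = 1.70538.
Since K = (γ−1)mc², K/(mc²) = 1.70538 − 1 = 0.705.

0.705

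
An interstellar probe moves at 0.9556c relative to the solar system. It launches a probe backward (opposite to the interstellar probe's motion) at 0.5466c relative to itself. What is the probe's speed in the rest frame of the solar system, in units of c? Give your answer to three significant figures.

0.856c

In units of c, u = (u' + v)/(1 + u'v) with u' = −0.5466 and v = 0.9556.
Numerator: −0.5466 + 0.9556 = 0.409. Denominator: 1 + (−0.5466)(0.9556) = 0.47766904.
u = 0.409/0.47766904 = 0.85624, so the speed is 0.856c.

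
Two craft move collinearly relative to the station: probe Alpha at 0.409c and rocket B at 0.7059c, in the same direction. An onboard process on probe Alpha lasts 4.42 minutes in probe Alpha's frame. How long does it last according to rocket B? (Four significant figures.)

4.864 minutes

Speed of probe Alpha in rocket B's frame: u = (v_A − v_B)/(1 − v_A v_B/c²) = (0.409 − 0.7059)/(1 − 0.409×0.7059) = −0.2969/0.7112869 = −0.41741; |u| = 0.41741c.
At |u| = 0.41741c, γ = (1 − 0.174231)^(−1/2) = 1.1005.
Probe Alpha's interval is proper; time dilation gives Δt_B = γΔτ = 1.1005 × 4.42 minutes = 4.864 minutes.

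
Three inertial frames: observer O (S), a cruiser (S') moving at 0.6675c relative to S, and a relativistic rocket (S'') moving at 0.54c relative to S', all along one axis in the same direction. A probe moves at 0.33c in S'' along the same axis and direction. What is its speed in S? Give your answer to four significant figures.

0.9417c

First combine the probe and relativistic rocket (S''→S'): u₁ = (0.33 + 0.54)/(1 + 0.33×0.54) = 0.87/1.1782 = 0.73841.
Then combine with the cruiser (S'→S): u = (0.73841 + 0.6675)/(1 + 0.73841×0.6675) = 1.40591/1.492888675 = 0.94174.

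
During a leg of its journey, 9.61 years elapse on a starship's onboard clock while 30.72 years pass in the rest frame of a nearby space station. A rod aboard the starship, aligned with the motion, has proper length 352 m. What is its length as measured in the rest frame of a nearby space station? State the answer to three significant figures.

γ = Δt/Δτ = 30.72/9.61 = 3.19667.
The rod contracts by the same γ: 352 m / 3.19667 = 110 m.

110 m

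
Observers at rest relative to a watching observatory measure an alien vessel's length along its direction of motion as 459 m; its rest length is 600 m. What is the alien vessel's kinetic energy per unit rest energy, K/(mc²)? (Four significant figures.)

0.3072

Length contraction gives γ = L₀/L = 600/459 = 1.30719.
K/(mc²) = γ − 1 = 1.30719 − 1 = 0.3072.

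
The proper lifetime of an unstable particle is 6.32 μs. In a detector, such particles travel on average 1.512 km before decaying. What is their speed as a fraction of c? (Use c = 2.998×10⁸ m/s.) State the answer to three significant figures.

0.624c

Lab distance = (lab lifetime)·v = γτ·βc, so βγ = d/(cτ) = 1512/(2.998×10⁸ × 6.320×10^-6) = 0.798.
With βγ = 0.798: γ² = 1 + (βγ)² = 1.636804, and β = (βγ)/γ = 0.798/1.27938 = 0.624.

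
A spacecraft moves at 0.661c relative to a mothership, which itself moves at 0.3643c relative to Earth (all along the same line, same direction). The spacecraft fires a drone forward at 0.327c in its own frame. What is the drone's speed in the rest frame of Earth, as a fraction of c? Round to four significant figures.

First combine the drone and spacecraft (S''→S'): u₁ = (0.327 + 0.661)/(1 + 0.327×0.661) = 0.988/1.216147 = 0.8124.
Then combine with the mothership (S'→S): u = (0.8124 + 0.3643)/(1 + 0.8124×0.3643) = 1.1767/1.29595732 = 0.90798.

0.9080c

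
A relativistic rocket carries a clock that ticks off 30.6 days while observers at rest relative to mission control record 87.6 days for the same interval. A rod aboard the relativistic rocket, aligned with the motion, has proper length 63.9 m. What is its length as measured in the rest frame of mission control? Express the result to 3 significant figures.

22.3 m

The time-dilation ratio gives γ = 87.6/30.6 = 2.86275.
L = L₀/γ = 63.9/2.86275 = 22.3 m.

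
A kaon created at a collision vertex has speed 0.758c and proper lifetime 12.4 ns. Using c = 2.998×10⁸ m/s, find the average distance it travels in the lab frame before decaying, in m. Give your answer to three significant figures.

4.32 m

γ = 1/√(1 − β²) = 1/√(1 − 0.574564) = 1/√0.425436 = 1/0.652255 = 1.5331.
Lab-frame lifetime: Δt = γτ = 1.5331 × 12.4 ns = 19.01 ns.
Distance: d = vΔt = 0.758 × 2.998×10⁸ m/s × 1.9010×10^-8 s = 4.32 m.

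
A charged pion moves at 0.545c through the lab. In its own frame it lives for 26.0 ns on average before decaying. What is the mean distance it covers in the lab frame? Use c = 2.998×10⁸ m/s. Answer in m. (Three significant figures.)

5.07 m

With β = 0.545, γ = 1/√(1 − 0.545²) = 1/√0.702975 = 1.1927.
Lab-frame lifetime: Δt = γτ = 1.1927 × 26.0 ns = 31.01 ns.
Distance: d = vΔt = 0.545 × 2.998×10⁸ m/s × 3.1010×10^-8 s = 5.07 m.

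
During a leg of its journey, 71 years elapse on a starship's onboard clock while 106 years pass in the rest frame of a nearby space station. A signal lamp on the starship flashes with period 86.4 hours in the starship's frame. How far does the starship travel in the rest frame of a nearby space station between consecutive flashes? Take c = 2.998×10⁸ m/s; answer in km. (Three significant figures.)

γ = Δt/Δτ = 106/71 = 1.49296.
β = √(1 − 1/γ²) = 0.74253. Lab-frame period = γτ = 1.49296×86.4 hours = 128.99 hours. Distance = βc × γτ = 0.74253 × 2.998×10⁸ m/s × 464364 s = 1.0337×10^14 m = 1.03×10^11 km.

1.03×10^11 km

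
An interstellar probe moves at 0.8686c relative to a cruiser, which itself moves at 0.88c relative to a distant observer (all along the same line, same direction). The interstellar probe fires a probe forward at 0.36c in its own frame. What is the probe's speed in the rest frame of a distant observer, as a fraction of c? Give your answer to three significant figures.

0.996c

First combine the probe and interstellar probe (S''→S'): u₁ = (0.36 + 0.8686)/(1 + 0.36×0.8686) = 1.2286/1.312696 = 0.93594.
Then combine with the cruiser (S'→S): u = (0.93594 + 0.88)/(1 + 0.93594×0.88) = 1.81594/1.8236272 = 0.99578.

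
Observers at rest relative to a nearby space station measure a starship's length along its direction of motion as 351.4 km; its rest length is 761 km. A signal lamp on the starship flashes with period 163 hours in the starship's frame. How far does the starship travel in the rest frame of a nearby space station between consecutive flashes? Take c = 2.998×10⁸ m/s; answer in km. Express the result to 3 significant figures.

3.38×10^11 km

Length contraction gives γ = L₀/L = 761/351.4 = 2.16562.
β = √(1 − 1/γ²) = 0.887. Lab-frame period = γτ = 2.16562×163 hours = 353 hours. Distance = βc × γτ = 0.887 × 2.998×10⁸ m/s × 1270800 s = 3.3793×10^14 m = 3.38×10^11 km.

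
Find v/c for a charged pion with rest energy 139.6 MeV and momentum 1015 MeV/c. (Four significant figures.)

0.9907

βγ = pc/(mc²) = 1015/139.6 = 7.2708.
Since γ² = 1 + (βγ)² = 53.8645, γ = √53.8645 = 7.33924, and β = (βγ)/γ = 7.2708/7.33924 = 0.9907.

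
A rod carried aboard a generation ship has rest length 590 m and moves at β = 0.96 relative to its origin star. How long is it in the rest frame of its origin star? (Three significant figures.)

165 m

β² = 0.9216, so γ = 1/√0.0784 = 3.5714.
Length contraction: L = L₀/γ = 590/3.5714 = 165 m.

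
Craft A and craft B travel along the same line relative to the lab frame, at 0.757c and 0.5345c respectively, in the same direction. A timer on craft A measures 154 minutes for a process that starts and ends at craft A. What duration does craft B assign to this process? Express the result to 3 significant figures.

Transform craft A's velocity into craft B's frame: (0.757 − 0.5345)/(1 − 0.757·0.5345) = 0.2225/0.5953835, so the relative speed is 0.37371c.
γ for this relative speed: γ = 1/√(1 − 0.139659) = 1.0781.
Craft A's interval is proper; time dilation gives Δt_B = γΔτ = 1.0781 × 154 minutes = 166 minutes.

166 minutes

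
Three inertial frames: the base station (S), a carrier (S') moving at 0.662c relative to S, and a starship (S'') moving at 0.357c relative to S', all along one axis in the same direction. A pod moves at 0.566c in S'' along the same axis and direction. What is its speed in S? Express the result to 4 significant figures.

Compose velocities in two stages. Stage 1 (into S'): u₁ = (0.566+0.357)/(1+0.566×0.357) = 0.76785.
Stage 2 (into S): u = (0.76785+0.662)/(1+0.76785×0.662) = 0.94798, so the speed is 0.9480c.

0.9480c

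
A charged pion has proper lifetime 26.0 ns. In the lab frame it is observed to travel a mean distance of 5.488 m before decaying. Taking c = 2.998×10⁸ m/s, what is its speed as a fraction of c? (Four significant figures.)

Lab distance = (lab lifetime)·v = γτ·βc, so βγ = d/(cτ) = 5.488/(2.998×10⁸ × 2.600×10^-8) = 0.70406.
With βγ = 0.70406: γ² = 1 + (βγ)² = 1.4957, and β = (βγ)/γ = 0.70406/1.22299 = 0.5757.

0.5757c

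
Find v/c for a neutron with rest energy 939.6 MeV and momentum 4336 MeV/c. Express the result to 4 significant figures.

βγ = pc/(mc²) = 4336/939.6 = 4.6147.
Since γ² = 1 + (βγ)² = 22.2955, γ = √22.2955 = 4.72181, and β = (βγ)/γ = 4.6147/4.72181 = 0.9773.

0.9773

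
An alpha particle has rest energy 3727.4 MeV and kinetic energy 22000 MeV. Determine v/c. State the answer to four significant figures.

γ = 1 + K/(mc²) = 1 + 22000/3727.4 = 6.9022.
β = √(1 − 1/γ²) = √(1 − 0.0209906) = √0.9790094 = 0.9894.

0.9894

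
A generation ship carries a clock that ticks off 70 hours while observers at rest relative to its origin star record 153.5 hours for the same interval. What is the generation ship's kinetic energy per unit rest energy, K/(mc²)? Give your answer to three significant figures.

1.19

From Δt = γΔτ: γ = 153.5/70 = 2.19286.
K/(mc²) = γ − 1 = 2.19286 − 1 = 1.19.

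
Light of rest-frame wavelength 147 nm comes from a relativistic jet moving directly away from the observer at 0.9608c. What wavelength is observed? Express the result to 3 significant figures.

Relativistic Doppler for wavelength: λ_obs = λ_src · √((1+β)/(1−β)).
With β = 0.9608: factor = √(1.9608/0.0392) = 7.0725.
λ_obs = 147 × 7.0725 = 1040 nm.

1040 nm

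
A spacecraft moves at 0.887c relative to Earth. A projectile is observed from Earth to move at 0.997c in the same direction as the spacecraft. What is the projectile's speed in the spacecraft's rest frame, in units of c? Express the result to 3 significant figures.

Transform to the spacecraft's frame: u' = (u − v)/(1 − uv/c²).
u' = (0.997 − 0.887)/(1 − 0.997×0.887) = 0.11/0.115661 = 0.95106.
Speed in the spacecraft's frame: 0.951c (in the same direction).

0.951c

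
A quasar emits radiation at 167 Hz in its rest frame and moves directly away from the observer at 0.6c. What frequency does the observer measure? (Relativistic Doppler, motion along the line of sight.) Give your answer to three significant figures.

83.5 Hz

Relativistic Doppler (source moving away): f_obs = f_src · √((1−β)/(1+β)).
With β = 0.6: factor = √(0.4/1.6) = 0.5.
f_obs = 167 × 0.5 = 83.5 Hz.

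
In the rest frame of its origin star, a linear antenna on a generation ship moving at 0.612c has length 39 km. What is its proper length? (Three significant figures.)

γ = 1/√(1 − β²) = 1/√(1 − 0.374544) = 1/√0.625456 = 1/0.790858 = 1.2644.
Proper length: L₀ = γ·L = 1.2644 × 39 = 49.3 km.

49.3 km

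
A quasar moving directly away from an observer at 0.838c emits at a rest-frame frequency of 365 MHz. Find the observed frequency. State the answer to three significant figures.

Relativistic Doppler (source moving away): f_obs = f_src · √((1−β)/(1+β)).
With β = 0.838: factor = √(0.162/1.838) = 0.29688.
f_obs = 365 × 0.29688 = 108 MHz.

108 MHz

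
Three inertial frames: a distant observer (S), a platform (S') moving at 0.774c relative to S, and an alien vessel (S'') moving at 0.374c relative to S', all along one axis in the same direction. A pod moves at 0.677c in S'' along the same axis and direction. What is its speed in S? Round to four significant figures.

Apply u = (u'+v)/(1+u'v) twice. Pod in the platform frame: (0.677+0.374)/(1+0.677·0.374) = 1.051/1.253198 = 0.83865c.
That velocity, transformed to the rest frame of a distant observer: (0.83865+0.774)/(1+0.83865·0.774) = 1.61265/1.6491151 = 0.97789c.

0.9779c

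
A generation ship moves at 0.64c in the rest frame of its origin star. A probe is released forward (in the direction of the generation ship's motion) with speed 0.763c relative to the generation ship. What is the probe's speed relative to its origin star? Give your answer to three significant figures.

In units of c, u = (u' + v)/(1 + u'v) with u' = 0.763 and v = 0.64.
Numerator: 0.763 + 0.64 = 1.403. Denominator: 1 + (0.763)(0.64) = 1.48832.
u = 1.403/1.48832 = 0.94267, so the speed is 0.943c.

0.943c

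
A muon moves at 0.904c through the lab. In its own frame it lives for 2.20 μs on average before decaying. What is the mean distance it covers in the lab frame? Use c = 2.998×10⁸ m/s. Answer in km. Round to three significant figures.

1.39 km

β² = 0.817216, so γ = 1/√0.182784 = 2.339.
Lab-frame lifetime: Δt = γτ = 2.339 × 2.20 μs = 5.1458 μs.
Distance: d = vΔt = 0.904 × 2.998×10⁸ m/s × 5.1458×10^-6 s = 1390 m = 1.39 km.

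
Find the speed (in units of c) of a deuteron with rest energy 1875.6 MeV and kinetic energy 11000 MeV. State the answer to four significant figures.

γ = 1 + K/(mc²) = 1 + 11000/1875.6 = 6.8648.
β = √(1 − 1/γ²) = √(1 − 0.0212199) = √0.9787801 = 0.9893.

0.9893c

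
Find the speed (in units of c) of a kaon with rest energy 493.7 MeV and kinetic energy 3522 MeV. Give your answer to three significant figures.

0.992c

γ = 1 + K/(mc²) = 1 + 3522/493.7 = 8.1339.
β = √(1 − 1/γ²) = √(1 − 0.0151148) = √0.9848852 = 0.992.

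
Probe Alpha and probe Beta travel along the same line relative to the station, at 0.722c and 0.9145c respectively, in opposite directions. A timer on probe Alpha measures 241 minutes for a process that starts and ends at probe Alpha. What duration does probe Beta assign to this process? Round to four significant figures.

Transform probe Alpha's velocity into probe Beta's frame: (0.722 + 0.9145)/(1 + 0.722·0.9145) = 1.6365/1.660269, so the relative speed is 0.98568c.
At |u| = 0.98568c, γ = (1 − 0.971565)^(−1/2) = 5.9303.
The clock on probe Alpha records proper time, so probe Beta measures Δt = γΔτ = 5.9303 × 241 = 1429 minutes.

1429 minutes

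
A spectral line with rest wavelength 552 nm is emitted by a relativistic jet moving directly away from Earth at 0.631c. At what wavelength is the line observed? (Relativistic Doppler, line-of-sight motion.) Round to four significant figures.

Relativistic Doppler for wavelength: λ_obs = λ_src · √((1+β)/(1−β)).
With β = 0.631: factor = √(1.631/0.369) = 2.1024.
λ_obs = 552 × 2.1024 = 1161 nm.

1161 nm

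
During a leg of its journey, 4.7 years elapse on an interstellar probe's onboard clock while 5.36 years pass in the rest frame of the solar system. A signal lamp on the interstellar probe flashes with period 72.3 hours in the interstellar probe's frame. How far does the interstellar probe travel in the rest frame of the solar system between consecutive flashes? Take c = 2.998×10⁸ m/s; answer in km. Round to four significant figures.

γ = Δt/Δτ = 5.36/4.7 = 1.14043.
β = √(1 − 1/γ²) = 0.48074. Lab-frame period = γτ = 1.14043×72.3 hours = 82.453 hours. Distance = βc × γτ = 0.48074 × 2.998×10⁸ m/s × 296830.8 s = 4.2781×10^13 m = 4.278×10^10 km.

4.278×10^10 km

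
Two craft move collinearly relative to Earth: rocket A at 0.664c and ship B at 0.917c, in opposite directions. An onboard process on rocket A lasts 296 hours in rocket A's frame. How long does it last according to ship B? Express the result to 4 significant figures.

Transform rocket A's velocity into ship B's frame: (0.664 + 0.917)/(1 + 0.664·0.917) = 1.581/1.608888, so the relative speed is 0.98267c.
At |u| = 0.98267c, γ = (1 − 0.96564)^(−1/2) = 5.3948.
The clock on rocket A records proper time, so ship B measures Δt = γΔτ = 5.3948 × 296 = 1597 hours.

1597 hours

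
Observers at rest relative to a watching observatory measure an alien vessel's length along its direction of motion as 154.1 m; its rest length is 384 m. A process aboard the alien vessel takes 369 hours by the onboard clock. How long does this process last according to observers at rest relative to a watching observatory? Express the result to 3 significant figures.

920 hours

γ = L₀/L = 384/154.1 = 2.49189.
Δt = γΔτ = 2.49189 × 369 = 920 hours.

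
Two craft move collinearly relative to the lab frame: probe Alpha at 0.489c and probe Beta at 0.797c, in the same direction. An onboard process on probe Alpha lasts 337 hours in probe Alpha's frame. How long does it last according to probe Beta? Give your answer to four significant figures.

The velocity of probe Alpha relative to probe Beta is (0.489 − 0.797)c / (1 − 0.489×0.797) = −0.5047c; relative speed 0.5047c.
γ for this relative speed: γ = 1/√(1 − 0.254722) = 1.1584.
Probe Alpha's interval is proper; time dilation gives Δt_B = γΔτ = 1.1584 × 337 hours = 390.4 hours.

390.4 hours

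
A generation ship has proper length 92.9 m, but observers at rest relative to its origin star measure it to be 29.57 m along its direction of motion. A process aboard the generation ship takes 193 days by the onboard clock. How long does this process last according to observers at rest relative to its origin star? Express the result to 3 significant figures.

606 days

γ = L₀/L = 92.9/29.57 = 3.1417.
The same γ dilates the second interval: 3.1417 × 193 days = 606 days.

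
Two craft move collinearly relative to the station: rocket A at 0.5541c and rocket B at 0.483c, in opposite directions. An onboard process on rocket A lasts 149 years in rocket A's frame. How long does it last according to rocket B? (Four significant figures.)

259.1 years

Transform rocket A's velocity into rocket B's frame: (0.5541 + 0.483)/(1 + 0.5541·0.483) = 1.0371/1.2676303, so the relative speed is 0.81814c.
γ for this relative speed: γ = 1/√(1 − 0.669353) = 1.7391.
Rocket A's interval is proper; time dilation gives Δt_B = γΔτ = 1.7391 × 149 years = 259.1 years.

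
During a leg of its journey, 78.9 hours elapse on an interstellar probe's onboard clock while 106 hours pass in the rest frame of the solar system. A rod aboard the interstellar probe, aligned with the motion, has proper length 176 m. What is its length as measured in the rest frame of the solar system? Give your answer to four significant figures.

131.0 m

From Δt = γΔτ: γ = 106/78.9 = 1.34347.
L = L₀/γ = 176/1.34347 = 131.0 m.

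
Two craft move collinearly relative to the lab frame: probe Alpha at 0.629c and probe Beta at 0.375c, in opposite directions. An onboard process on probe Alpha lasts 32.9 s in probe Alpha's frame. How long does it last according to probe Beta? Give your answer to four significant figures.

Transform probe Alpha's velocity into probe Beta's frame: (0.629 + 0.375)/(1 + 0.629·0.375) = 1.004/1.235875, so the relative speed is 0.81238c.
At |u| = 0.81238c, γ = (1 − 0.659961)^(−1/2) = 1.7149.
Probe Alpha's interval is proper; time dilation gives Δt_B = γΔτ = 1.7149 × 32.9 s = 56.42 s.

56.42 s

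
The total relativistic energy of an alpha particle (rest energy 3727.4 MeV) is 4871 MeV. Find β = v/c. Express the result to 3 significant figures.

0.644

Total energy E = γmc² gives γ = 4871/3727.4 = 1.3068.
Hence β = √(1 − 1/γ²) = √(1 − 0.585574) = √0.414426 = 0.644.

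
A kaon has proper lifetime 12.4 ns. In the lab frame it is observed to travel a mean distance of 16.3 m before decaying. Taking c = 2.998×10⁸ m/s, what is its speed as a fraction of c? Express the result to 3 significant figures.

0.975c

Let x = d/(cτ) = 16.30 m / (2.998×10⁸ m/s × 1.240×10^-8 s) = 4.3846. Since d = βγcτ, x = βγ = β/√(1−β²).
Solving: β² = x²/(1+x²) = 19.2247/20.2247 = 0.950556, so β = 0.975.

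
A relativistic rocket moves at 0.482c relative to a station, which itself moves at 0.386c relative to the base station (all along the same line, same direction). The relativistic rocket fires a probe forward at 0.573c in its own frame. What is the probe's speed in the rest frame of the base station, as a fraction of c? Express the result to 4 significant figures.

Compose velocities in two stages. Stage 1 (into S'): u₁ = (0.573+0.482)/(1+0.573×0.482) = 0.82668.
Stage 2 (into S): u = (0.82668+0.386)/(1+0.82668×0.386) = 0.91932, so the speed is 0.9193c.

0.9193c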